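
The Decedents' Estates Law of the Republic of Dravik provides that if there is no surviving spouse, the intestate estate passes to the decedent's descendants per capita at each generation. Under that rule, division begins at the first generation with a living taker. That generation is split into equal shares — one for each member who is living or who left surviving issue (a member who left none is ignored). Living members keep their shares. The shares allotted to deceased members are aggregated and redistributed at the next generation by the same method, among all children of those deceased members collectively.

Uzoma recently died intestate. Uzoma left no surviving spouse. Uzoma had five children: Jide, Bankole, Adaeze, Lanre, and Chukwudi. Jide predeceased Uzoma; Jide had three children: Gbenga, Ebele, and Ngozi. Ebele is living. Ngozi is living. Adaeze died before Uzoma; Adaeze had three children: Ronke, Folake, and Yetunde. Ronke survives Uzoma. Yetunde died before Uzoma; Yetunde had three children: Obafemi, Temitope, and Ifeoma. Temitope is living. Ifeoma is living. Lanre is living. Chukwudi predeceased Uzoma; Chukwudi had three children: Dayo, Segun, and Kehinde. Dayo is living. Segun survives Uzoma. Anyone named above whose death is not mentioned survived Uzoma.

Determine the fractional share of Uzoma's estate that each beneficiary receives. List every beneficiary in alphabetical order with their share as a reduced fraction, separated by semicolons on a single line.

There is no surviving spouse, so the entire estate passes to Uzoma's descendants per capita at each generation.
At generation 1 (Jide, Bankole, Adaeze, Lanre, Chukwudi) there are 5 shares of (1)/5 = 1/5 each.
Living: Bankole and Lanre — each takes 1/5.
Deceased: Jide, Adaeze, and Chukwudi. Their combined 3/5 is pooled and carried to generation 2.
At generation 2 (Gbenga, Ebele, Ngozi, Ronke, Folake, Yetunde, Dayo, Segun, Kehinde) there are 9 shares of (3/5)/9 = 1/15 each.
Living: Gbenga, Ebele, Ngozi, Ronke, Folake, Dayo, Segun, and Kehinde — each takes 1/15.
Deceased: Yetunde. That 1/15 share is carried to generation 3.
At generation 3 (Obafemi, Temitope, Ifeoma) there are 3 shares of (1/15)/3 = 1/45 each.
Living: Obafemi, Temitope, and Ifeoma — each takes 1/45.

Bankole 1/5; Dayo 1/15; Ebele 1/15; Folake 1/15; Gbenga 1/15; Ifeoma 1/45; Kehinde 1/15; Lanre 1/5; Ngozi 1/15; Obafemi 1/45; Ronke 1/15; Segun 1/15; Temitope 1/45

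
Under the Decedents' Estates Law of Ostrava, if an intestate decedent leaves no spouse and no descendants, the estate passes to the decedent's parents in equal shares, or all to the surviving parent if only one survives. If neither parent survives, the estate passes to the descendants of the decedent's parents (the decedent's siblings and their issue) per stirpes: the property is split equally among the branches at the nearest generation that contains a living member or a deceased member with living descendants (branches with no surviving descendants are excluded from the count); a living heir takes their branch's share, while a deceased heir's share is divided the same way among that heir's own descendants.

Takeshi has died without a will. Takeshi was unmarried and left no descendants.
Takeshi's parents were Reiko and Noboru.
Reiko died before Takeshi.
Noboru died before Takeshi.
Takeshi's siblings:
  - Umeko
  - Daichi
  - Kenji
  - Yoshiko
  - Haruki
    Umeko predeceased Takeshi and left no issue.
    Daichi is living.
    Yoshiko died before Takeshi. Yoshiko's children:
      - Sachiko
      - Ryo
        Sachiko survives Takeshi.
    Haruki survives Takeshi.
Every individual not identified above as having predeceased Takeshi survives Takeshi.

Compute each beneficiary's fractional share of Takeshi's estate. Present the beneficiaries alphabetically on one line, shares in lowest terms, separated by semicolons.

Neither parent survives and there are no descendants, so the estate passes to Takeshi's siblings and their issue per stirpes.
Umeko left no surviving issue, so that branch lapses and is disregarded.
The estate is divided into 4 equal shares of 1/4 among Daichi, Kenji, Yoshiko, Haruki.
Daichi is living and takes 1/4.
Kenji is living and takes 1/4.
Yoshiko predeceased; the 1/4 allotted to Yoshiko's branch passes to Yoshiko's issue by representation.
The 1/4 is divided into 2 equal shares of 1/8 among Sachiko, Ryo.
Sachiko is living and takes 1/8.
Ryo is living and takes 1/8.
Haruki is living and takes 1/4.

Daichi 1/4; Haruki 1/4; Kenji 1/4; Ryo 1/8; Sachiko 1/8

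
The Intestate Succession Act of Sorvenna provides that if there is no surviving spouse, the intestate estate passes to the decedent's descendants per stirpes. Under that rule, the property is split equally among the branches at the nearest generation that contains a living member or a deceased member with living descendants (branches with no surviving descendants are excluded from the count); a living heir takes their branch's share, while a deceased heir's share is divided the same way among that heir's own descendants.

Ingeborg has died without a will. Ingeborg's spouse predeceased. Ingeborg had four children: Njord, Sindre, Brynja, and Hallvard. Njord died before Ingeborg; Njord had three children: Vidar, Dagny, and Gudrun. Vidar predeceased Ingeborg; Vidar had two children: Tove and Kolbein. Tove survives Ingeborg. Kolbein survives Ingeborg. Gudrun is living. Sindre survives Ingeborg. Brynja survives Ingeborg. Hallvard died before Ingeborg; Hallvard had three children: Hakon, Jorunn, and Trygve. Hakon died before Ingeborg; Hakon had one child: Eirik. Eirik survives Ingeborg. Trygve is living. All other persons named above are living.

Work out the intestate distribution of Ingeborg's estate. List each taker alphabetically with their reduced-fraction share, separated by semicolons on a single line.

Brynja 1/4; Dagny 1/12; Eirik 1/12; Gudrun 1/12; Jorunn 1/12; Kolbein 1/24; Sindre 1/4; Tove 1/24; Trygve 1/12

There is no surviving spouse, so the entire estate passes to Ingeborg's descendants per stirpes.
The estate is divided into 4 equal shares of 1/4 among Njord, Sindre, Brynja, Hallvard.
Njord predeceased; the 1/4 allotted to Njord's branch passes to Njord's issue by representation.
The 1/4 is divided into 3 equal shares of 1/12 among Vidar, Dagny, Gudrun.
Vidar predeceased; the 1/12 allotted to Vidar's branch passes to Vidar's issue by representation.
The 1/12 is divided into 2 equal shares of 1/24 among Tove, Kolbein.
Tove is living and takes 1/24.
Kolbein is living and takes 1/24.
Dagny is living and takes 1/12.
Gudrun is living and takes 1/12.
Sindre is living and takes 1/4.
Brynja is living and takes 1/4.
Hallvard predeceased; the 1/4 allotted to Hallvard's branch passes to Hallvard's issue by representation.
The 1/4 is divided into 3 equal shares of 1/12 among Hakon, Jorunn, Trygve.
Hakon predeceased; the 1/12 allotted to Hakon's branch passes to Hakon's issue by representation.
Eirik is the sole taker at this level and receives the full 1/12.
Jorunn is living and takes 1/12.
Trygve is living and takes 1/12.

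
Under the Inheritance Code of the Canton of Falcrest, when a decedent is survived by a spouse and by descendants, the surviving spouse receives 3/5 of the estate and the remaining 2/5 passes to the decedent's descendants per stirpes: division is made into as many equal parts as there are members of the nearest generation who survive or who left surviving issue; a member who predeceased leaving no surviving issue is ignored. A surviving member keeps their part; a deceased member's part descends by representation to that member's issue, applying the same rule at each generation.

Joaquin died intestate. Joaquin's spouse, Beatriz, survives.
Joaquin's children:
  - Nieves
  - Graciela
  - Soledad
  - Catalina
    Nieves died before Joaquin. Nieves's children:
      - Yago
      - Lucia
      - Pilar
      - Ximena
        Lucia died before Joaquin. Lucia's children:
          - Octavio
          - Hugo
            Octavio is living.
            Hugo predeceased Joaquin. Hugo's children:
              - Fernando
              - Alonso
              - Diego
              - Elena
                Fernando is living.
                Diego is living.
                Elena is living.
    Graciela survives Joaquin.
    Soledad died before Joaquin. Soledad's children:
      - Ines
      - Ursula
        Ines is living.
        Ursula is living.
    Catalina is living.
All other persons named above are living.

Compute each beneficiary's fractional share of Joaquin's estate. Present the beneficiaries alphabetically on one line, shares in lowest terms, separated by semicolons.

Beatriz, as surviving spouse, takes 3/5.
The remaining 2/5 passes to Joaquin's descendants per stirpes.
The 2/5 is divided into 4 equal shares of 1/10 among Nieves, Graciela, Soledad, Catalina.
Nieves predeceased; the 1/10 allotted to Nieves's branch passes to Nieves's issue by representation.
The 1/10 is divided into 4 equal shares of 1/40 among Yago, Lucia, Pilar, Ximena.
Yago is living and takes 1/40.
Lucia predeceased; the 1/40 allotted to Lucia's branch passes to Lucia's issue by representation.
The 1/40 is divided into 2 equal shares of 1/80 among Octavio, Hugo.
Octavio is living and takes 1/80.
Hugo predeceased; the 1/80 allotted to Hugo's branch passes to Hugo's issue by representation.
The 1/80 is divided into 4 equal shares of 1/320 among Fernando, Alonso, Diego, Elena.
Fernando is living and takes 1/320.
Alonso is living and takes 1/320.
Diego is living and takes 1/320.
Elena is living and takes 1/320.
Pilar is living and takes 1/40.
Ximena is living and takes 1/40.
Graciela is living and takes 1/10.
Soledad predeceased; the 1/10 allotted to Soledad's branch passes to Soledad's issue by representation.
The 1/10 is divided into 2 equal shares of 1/20 among Ines, Ursula.
Ines is living and takes 1/20.
Ursula is living and takes 1/20.
Catalina is living and takes 1/10.

Alonso 1/320; Beatriz 3/5; Catalina 1/10; Diego 1/320; Elena 1/320; Fernando 1/320; Graciela 1/10; Ines 1/20; Octavio 1/80; Pilar 1/40; Ursula 1/20; Ximena 1/40; Yago 1/40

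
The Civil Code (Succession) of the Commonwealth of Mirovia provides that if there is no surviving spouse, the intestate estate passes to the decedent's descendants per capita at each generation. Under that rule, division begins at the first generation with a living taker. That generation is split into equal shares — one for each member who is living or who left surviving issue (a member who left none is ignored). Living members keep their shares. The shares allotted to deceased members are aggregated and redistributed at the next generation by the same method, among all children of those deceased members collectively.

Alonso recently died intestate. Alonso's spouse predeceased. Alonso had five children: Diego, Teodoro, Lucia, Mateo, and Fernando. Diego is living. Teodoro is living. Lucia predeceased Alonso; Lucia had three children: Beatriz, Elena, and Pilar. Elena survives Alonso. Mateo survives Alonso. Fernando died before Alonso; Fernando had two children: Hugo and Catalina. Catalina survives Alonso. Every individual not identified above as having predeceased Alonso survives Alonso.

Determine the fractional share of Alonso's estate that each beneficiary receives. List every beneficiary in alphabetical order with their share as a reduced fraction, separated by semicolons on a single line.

Beatriz 2/25; Catalina 2/25; Diego 1/5; Elena 2/25; Hugo 2/25; Mateo 1/5; Pilar 2/25; Teodoro 1/5

There is no surviving spouse, so the entire estate passes to Alonso's descendants per capita at each generation.
At generation 1 (Diego, Teodoro, Lucia, Mateo, Fernando) there are 5 shares of (1)/5 = 1/5 each.
Living: Diego, Teodoro, and Mateo — each takes 1/5.
Deceased: Lucia and Fernando. Their combined 2/5 is pooled and carried to generation 2.
At generation 2 (Beatriz, Elena, Pilar, Hugo, Catalina) there are 5 shares of (2/5)/5 = 2/25 each.
Living: Beatriz, Elena, Pilar, Hugo, and Catalina — each takes 2/25.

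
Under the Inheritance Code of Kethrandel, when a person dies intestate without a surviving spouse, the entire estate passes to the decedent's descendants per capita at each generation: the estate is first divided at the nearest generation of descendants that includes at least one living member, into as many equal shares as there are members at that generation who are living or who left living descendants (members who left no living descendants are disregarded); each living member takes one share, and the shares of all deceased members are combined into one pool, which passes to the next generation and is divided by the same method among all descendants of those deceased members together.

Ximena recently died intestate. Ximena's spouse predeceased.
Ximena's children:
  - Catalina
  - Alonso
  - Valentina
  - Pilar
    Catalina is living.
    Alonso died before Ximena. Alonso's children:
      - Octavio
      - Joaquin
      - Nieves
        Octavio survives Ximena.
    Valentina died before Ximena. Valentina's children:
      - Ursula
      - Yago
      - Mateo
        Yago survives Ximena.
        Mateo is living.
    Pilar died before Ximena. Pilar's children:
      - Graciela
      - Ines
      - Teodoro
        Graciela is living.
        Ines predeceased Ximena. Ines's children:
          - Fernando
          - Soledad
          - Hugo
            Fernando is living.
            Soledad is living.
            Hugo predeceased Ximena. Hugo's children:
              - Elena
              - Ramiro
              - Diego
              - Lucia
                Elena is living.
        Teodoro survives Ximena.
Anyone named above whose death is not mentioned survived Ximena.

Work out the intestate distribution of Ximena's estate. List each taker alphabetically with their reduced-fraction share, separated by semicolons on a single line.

There is no surviving spouse, so the entire estate passes to Ximena's descendants per capita at each generation.
At generation 1 (Catalina, Alonso, Valentina, Pilar) there are 4 shares of (1)/4 = 1/4 each.
Living: Catalina — each takes 1/4.
Deceased: Alonso, Valentina, and Pilar. Their combined 3/4 is pooled and carried to generation 2.
At generation 2 (Octavio, Joaquin, Nieves, Ursula, Yago, Mateo, Graciela, Ines, Teodoro) there are 9 shares of (3/4)/9 = 1/12 each.
Living: Octavio, Joaquin, Nieves, Ursula, Yago, Mateo, Graciela, and Teodoro — each takes 1/12.
Deceased: Ines. That 1/12 share is carried to generation 3.
At generation 3 (Fernando, Soledad, Hugo) there are 3 shares of (1/12)/3 = 1/36 each.
Living: Fernando and Soledad — each takes 1/36.
Deceased: Hugo. That 1/36 share is carried to generation 4.
At generation 4 (Elena, Ramiro, Diego, Lucia) there are 4 shares of (1/36)/4 = 1/144 each.
Living: Elena, Ramiro, Diego, and Lucia — each takes 1/144.

Catalina 1/4; Diego 1/144; Elena 1/144; Fernando 1/36; Graciela 1/12; Joaquin 1/12; Lucia 1/144; Mateo 1/12; Nieves 1/12; Octavio 1/12; Ramiro 1/144; Soledad 1/36; Teodoro 1/12; Ursula 1/12; Yago 1/12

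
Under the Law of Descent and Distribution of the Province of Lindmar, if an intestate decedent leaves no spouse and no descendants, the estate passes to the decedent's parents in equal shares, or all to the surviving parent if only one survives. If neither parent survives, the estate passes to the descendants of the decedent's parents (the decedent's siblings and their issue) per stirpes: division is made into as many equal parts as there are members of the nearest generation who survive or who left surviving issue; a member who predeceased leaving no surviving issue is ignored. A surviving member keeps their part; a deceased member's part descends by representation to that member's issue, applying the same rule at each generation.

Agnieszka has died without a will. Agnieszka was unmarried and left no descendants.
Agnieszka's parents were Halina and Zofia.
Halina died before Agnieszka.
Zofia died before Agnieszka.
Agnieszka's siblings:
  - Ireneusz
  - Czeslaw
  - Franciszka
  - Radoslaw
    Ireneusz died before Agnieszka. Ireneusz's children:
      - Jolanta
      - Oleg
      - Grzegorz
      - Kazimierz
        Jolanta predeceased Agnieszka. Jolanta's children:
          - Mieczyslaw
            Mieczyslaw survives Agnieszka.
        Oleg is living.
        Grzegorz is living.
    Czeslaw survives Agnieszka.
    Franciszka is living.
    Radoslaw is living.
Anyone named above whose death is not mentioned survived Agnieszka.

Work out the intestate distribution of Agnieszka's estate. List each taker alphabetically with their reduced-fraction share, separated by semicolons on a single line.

Neither parent survives and there are no descendants, so the estate passes to Agnieszka's siblings and their issue per stirpes.
The estate is divided into 4 equal shares of 1/4 among Ireneusz, Czeslaw, Franciszka, Radoslaw.
Ireneusz predeceased; the 1/4 allotted to Ireneusz's branch passes to Ireneusz's issue by representation.
The 1/4 is divided into 4 equal shares of 1/16 among Jolanta, Oleg, Grzegorz, Kazimierz.
Jolanta predeceased; the 1/16 allotted to Jolanta's branch passes to Jolanta's issue by representation.
Mieczyslaw is the sole taker at this level and receives the full 1/16.
Oleg is living and takes 1/16.
Grzegorz is living and takes 1/16.
Kazimierz is living and takes 1/16.
Czeslaw is living and takes 1/4.
Franciszka is living and takes 1/4.
Radoslaw is living and takes 1/4.

Czeslaw 1/4; Franciszka 1/4; Grzegorz 1/16; Kazimierz 1/16; Mieczyslaw 1/16; Oleg 1/16; Radoslaw 1/4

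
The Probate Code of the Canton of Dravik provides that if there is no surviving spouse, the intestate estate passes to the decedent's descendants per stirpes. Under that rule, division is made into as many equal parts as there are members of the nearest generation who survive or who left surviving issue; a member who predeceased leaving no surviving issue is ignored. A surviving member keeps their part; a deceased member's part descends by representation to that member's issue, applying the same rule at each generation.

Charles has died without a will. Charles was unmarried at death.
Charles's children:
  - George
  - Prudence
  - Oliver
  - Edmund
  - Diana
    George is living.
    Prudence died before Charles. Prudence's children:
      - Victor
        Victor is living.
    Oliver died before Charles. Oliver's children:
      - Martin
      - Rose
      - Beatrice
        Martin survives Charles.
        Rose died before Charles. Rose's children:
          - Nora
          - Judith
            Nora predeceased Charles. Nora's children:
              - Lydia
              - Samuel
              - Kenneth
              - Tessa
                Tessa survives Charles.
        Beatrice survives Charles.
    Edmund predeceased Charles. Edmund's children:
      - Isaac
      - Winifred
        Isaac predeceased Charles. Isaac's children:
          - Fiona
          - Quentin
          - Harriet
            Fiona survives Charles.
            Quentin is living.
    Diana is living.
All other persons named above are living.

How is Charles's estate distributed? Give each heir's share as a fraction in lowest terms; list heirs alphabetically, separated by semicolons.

There is no surviving spouse, so the entire estate passes to Charles's descendants per stirpes.
The estate is divided into 5 equal shares of 1/5 among George, Prudence, Oliver, Edmund, Diana.
George is living and takes 1/5.
Prudence predeceased; the 1/5 allotted to Prudence's branch passes to Prudence's issue by representation.
Victor is the sole taker at this level and receives the full 1/5.
Oliver predeceased; the 1/5 allotted to Oliver's branch passes to Oliver's issue by representation.
The 1/5 is divided into 3 equal shares of 1/15 among Martin, Rose, Beatrice.
Martin is living and takes 1/15.
Rose predeceased; the 1/15 allotted to Rose's branch passes to Rose's issue by representation.
The 1/15 is divided into 2 equal shares of 1/30 among Nora, Judith.
Nora predeceased; the 1/30 allotted to Nora's branch passes to Nora's issue by representation.
The 1/30 is divided into 4 equal shares of 1/120 among Lydia, Samuel, Kenneth, Tessa.
Lydia is living and takes 1/120.
Samuel is living and takes 1/120.
Kenneth is living and takes 1/120.
Tessa is living and takes 1/120.
Judith is living and takes 1/30.
Beatrice is living and takes 1/15.
Edmund predeceased; the 1/5 allotted to Edmund's branch passes to Edmund's issue by representation.
The 1/5 is divided into 2 equal shares of 1/10 among Isaac, Winifred.
Isaac predeceased; the 1/10 allotted to Isaac's branch passes to Isaac's issue by representation.
The 1/10 is divided into 3 equal shares of 1/30 among Fiona, Quentin, Harriet.
Fiona is living and takes 1/30.
Quentin is living and takes 1/30.
Harriet is living and takes 1/30.
Winifred is living and takes 1/10.
Diana is living and takes 1/5.

Beatrice 1/15; Diana 1/5; Fiona 1/30; George 1/5; Harriet 1/30; Judith 1/30; Kenneth 1/120; Lydia 1/120; Martin 1/15; Quentin 1/30; Samuel 1/120; Tessa 1/120; Victor 1/5; Winifred 1/10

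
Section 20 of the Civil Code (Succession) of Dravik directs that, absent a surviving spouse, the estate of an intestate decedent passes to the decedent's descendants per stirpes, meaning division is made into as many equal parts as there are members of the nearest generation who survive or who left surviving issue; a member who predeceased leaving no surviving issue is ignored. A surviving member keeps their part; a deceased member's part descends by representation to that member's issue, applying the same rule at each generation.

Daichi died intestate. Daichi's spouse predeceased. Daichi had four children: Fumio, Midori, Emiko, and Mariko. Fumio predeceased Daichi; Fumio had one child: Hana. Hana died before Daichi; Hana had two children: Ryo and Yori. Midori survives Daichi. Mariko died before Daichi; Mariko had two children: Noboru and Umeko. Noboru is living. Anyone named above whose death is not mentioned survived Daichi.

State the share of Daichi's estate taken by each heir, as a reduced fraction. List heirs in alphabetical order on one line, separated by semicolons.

Emiko 1/4; Midori 1/4; Noboru 1/8; Ryo 1/8; Umeko 1/8; Yori 1/8

There is no surviving spouse, so the entire estate passes to Daichi's descendants per stirpes.
The estate is divided into 4 equal shares of 1/4 among Fumio, Midori, Emiko, Mariko.
Fumio predeceased; the 1/4 allotted to Fumio's branch passes to Fumio's issue by representation.
Hana's line is the sole branch at this level, so the full 1/4 passes to Hana's issue by representation.
The 1/4 is divided into 2 equal shares of 1/8 among Ryo, Yori.
Ryo is living and takes 1/8.
Yori is living and takes 1/8.
Midori is living and takes 1/4.
Emiko is living and takes 1/4.
Mariko predeceased; the 1/4 allotted to Mariko's branch passes to Mariko's issue by representation.
The 1/4 is divided into 2 equal shares of 1/8 among Noboru, Umeko.
Noboru is living and takes 1/8.
Umeko is living and takes 1/8.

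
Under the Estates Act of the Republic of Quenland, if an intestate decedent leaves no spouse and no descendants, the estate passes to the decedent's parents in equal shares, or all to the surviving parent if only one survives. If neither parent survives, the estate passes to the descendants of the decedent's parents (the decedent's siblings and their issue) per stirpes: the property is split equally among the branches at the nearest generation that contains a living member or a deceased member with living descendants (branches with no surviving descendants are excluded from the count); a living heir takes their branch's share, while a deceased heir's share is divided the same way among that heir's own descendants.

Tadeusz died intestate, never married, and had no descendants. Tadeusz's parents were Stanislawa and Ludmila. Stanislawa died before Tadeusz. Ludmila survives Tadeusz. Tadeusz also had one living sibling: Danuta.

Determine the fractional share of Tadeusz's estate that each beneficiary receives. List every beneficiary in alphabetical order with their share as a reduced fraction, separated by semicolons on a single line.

Ludmila 1

Only one parent, Ludmila, survives, so Ludmila takes the entire estate. The siblings take nothing because a surviving parent has priority.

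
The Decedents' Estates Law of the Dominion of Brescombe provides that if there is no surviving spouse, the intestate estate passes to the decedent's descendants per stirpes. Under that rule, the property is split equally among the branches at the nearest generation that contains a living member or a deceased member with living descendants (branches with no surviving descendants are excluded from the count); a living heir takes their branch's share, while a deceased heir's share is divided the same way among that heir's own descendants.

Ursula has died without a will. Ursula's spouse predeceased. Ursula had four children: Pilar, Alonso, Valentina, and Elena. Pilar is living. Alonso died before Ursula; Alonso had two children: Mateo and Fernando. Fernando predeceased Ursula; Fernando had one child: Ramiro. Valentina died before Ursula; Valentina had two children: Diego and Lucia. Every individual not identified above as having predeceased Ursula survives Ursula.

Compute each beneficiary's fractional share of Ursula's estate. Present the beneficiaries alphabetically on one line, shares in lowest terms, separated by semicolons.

Diego 1/8; Elena 1/4; Lucia 1/8; Mateo 1/8; Pilar 1/4; Ramiro 1/8

There is no surviving spouse, so the entire estate passes to Ursula's descendants per stirpes.
The estate is divided into 4 equal shares of 1/4 among Pilar, Alonso, Valentina, Elena.
Pilar is living and takes 1/4.
Alonso predeceased; the 1/4 allotted to Alonso's branch passes to Alonso's issue by representation.
The 1/4 is divided into 2 equal shares of 1/8 among Mateo, Fernando.
Mateo is living and takes 1/8.
Fernando predeceased; the 1/8 allotted to Fernando's branch passes to Fernando's issue by representation.
Ramiro is the sole taker at this level and receives the full 1/8.
Valentina predeceased; the 1/4 allotted to Valentina's branch passes to Valentina's issue by representation.
The 1/4 is divided into 2 equal shares of 1/8 among Diego, Lucia.
Diego is living and takes 1/8.
Lucia is living and takes 1/8.
Elena is living and takes 1/4.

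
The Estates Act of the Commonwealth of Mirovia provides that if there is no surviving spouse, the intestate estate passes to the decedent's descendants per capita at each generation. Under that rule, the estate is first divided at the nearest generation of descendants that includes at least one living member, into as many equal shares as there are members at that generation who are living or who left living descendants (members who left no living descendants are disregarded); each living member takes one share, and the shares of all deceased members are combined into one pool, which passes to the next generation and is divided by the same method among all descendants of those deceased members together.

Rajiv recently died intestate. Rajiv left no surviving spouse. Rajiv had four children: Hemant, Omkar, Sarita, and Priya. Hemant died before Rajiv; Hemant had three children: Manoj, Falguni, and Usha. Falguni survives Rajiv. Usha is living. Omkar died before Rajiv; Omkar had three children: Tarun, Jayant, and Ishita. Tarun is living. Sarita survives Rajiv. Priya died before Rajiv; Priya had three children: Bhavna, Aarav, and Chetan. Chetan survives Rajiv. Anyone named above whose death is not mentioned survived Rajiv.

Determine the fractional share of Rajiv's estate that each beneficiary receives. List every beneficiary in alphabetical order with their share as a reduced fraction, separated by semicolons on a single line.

There is no surviving spouse, so the entire estate passes to Rajiv's descendants per capita at each generation.
At generation 1 (Hemant, Omkar, Sarita, Priya) there are 4 shares of (1)/4 = 1/4 each.
Living: Sarita — each takes 1/4.
Deceased: Hemant, Omkar, and Priya. Their combined 3/4 is pooled and carried to generation 2.
At generation 2 (Manoj, Falguni, Usha, Tarun, Jayant, Ishita, Bhavna, Aarav, Chetan) there are 9 shares of (3/4)/9 = 1/12 each.
Living: Manoj, Falguni, Usha, Tarun, Jayant, Ishita, Bhavna, Aarav, and Chetan — each takes 1/12.

Aarav 1/12; Bhavna 1/12; Chetan 1/12; Falguni 1/12; Ishita 1/12; Jayant 1/12; Manoj 1/12; Sarita 1/4; Tarun 1/12; Usha 1/12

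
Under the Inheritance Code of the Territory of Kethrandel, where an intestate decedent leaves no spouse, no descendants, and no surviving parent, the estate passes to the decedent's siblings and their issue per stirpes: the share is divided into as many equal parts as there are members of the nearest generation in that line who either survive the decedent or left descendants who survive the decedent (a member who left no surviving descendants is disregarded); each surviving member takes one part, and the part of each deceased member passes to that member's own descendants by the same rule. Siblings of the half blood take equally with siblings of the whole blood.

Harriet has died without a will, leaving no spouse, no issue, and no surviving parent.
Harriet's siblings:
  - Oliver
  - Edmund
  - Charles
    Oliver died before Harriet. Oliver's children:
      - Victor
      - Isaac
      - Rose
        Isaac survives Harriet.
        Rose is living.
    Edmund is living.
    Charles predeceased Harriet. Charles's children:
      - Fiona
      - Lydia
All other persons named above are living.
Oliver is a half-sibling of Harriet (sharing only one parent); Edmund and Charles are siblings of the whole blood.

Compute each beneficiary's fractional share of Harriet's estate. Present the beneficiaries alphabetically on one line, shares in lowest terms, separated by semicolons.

No spouse, descendants, or parent survives, so the estate passes to Harriet's siblings per stirpes.
Half-blood and whole-blood siblings take equally under the stated rule.
The estate is divided into 3 equal shares of 1/3 among Oliver, Edmund, Charles.
Oliver predeceased; the 1/3 allotted to Oliver's branch passes to Oliver's issue by representation.
The 1/3 is divided into 3 equal shares of 1/9 among Victor, Isaac, Rose.
Victor is living and takes 1/9.
Isaac is living and takes 1/9.
Rose is living and takes 1/9.
Edmund is living and takes 1/3.
Charles predeceased; the 1/3 allotted to Charles's branch passes to Charles's issue by representation.
The 1/3 is divided into 2 equal shares of 1/6 among Fiona, Lydia.
Fiona is living and takes 1/6.
Lydia is living and takes 1/6.

Edmund 1/3; Fiona 1/6; Isaac 1/9; Lydia 1/6; Rose 1/9; Victor 1/9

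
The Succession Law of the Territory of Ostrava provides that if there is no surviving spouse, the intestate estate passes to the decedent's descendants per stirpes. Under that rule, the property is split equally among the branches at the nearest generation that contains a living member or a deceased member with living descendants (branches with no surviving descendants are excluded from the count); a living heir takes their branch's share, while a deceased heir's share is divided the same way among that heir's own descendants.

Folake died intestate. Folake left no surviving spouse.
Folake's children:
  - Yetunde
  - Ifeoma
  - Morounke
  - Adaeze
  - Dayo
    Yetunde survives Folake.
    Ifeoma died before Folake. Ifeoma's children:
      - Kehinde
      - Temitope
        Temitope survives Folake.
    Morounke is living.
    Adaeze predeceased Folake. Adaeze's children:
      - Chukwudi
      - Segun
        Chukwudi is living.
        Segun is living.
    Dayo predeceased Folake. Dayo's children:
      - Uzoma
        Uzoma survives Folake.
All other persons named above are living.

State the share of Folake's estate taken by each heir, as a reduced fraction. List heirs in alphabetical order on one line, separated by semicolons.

There is no surviving spouse, so the entire estate passes to Folake's descendants per stirpes.
The estate is divided into 5 equal shares of 1/5 among Yetunde, Ifeoma, Morounke, Adaeze, Dayo.
Yetunde is living and takes 1/5.
Ifeoma predeceased; the 1/5 allotted to Ifeoma's branch passes to Ifeoma's issue by representation.
The 1/5 is divided into 2 equal shares of 1/10 among Kehinde, Temitope.
Kehinde is living and takes 1/10.
Temitope is living and takes 1/10.
Morounke is living and takes 1/5.
Adaeze predeceased; the 1/5 allotted to Adaeze's branch passes to Adaeze's issue by representation.
The 1/5 is divided into 2 equal shares of 1/10 among Chukwudi, Segun.
Chukwudi is living and takes 1/10.
Segun is living and takes 1/10.
Dayo predeceased; the 1/5 allotted to Dayo's branch passes to Dayo's issue by representation.
Uzoma is the sole taker at this level and receives the full 1/5.

Chukwudi 1/10; Kehinde 1/10; Morounke 1/5; Segun 1/10; Temitope 1/10; Uzoma 1/5; Yetunde 1/5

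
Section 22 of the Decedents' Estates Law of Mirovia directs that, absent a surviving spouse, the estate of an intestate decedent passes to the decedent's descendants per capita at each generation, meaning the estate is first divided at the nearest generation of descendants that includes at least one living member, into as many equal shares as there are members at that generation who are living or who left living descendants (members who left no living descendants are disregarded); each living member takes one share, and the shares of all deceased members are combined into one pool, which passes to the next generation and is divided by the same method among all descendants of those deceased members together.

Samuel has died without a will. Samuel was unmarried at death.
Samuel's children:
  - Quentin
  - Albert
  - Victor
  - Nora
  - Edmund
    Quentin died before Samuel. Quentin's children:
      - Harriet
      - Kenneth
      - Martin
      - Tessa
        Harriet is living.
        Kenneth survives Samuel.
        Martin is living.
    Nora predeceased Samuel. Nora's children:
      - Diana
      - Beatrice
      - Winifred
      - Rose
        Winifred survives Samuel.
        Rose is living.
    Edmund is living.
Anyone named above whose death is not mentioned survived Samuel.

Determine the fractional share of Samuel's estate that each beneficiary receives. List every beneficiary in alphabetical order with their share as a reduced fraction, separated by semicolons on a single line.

Albert 1/5; Beatrice 1/20; Diana 1/20; Edmund 1/5; Harriet 1/20; Kenneth 1/20; Martin 1/20; Rose 1/20; Tessa 1/20; Victor 1/5; Winifred 1/20

There is no surviving spouse, so the entire estate passes to Samuel's descendants per capita at each generation.
At generation 1 (Quentin, Albert, Victor, Nora, Edmund) there are 5 shares of (1)/5 = 1/5 each.
Living: Albert, Victor, and Edmund — each takes 1/5.
Deceased: Quentin and Nora. Their combined 2/5 is pooled and carried to generation 2.
At generation 2 (Harriet, Kenneth, Martin, Tessa, Diana, Beatrice, Winifred, Rose) there are 8 shares of (2/5)/8 = 1/20 each.
Living: Harriet, Kenneth, Martin, Tessa, Diana, Beatrice, Winifred, and Rose — each takes 1/20.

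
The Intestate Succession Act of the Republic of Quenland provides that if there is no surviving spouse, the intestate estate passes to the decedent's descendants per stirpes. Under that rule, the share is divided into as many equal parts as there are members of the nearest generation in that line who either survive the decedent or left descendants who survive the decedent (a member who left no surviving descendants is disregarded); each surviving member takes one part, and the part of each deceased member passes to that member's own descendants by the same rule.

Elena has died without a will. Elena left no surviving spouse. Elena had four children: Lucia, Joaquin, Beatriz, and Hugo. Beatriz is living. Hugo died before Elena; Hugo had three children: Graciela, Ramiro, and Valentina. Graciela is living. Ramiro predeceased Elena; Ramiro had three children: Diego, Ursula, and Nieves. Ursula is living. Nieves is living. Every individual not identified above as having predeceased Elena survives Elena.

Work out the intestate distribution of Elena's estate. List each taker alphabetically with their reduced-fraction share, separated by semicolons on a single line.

Beatriz 1/4; Diego 1/36; Graciela 1/12; Joaquin 1/4; Lucia 1/4; Nieves 1/36; Ursula 1/36; Valentina 1/12

There is no surviving spouse, so the entire estate passes to Elena's descendants per stirpes.
The estate is divided into 4 equal shares of 1/4 among Lucia, Joaquin, Beatriz, Hugo.
Lucia is living and takes 1/4.
Joaquin is living and takes 1/4.
Beatriz is living and takes 1/4.
Hugo predeceased; the 1/4 allotted to Hugo's branch passes to Hugo's issue by representation.
The 1/4 is divided into 3 equal shares of 1/12 among Graciela, Ramiro, Valentina.
Graciela is living and takes 1/12.
Ramiro predeceased; the 1/12 allotted to Ramiro's branch passes to Ramiro's issue by representation.
The 1/12 is divided into 3 equal shares of 1/36 among Diego, Ursula, Nieves.
Diego is living and takes 1/36.
Ursula is living and takes 1/36.
Nieves is living and takes 1/36.
Valentina is living and takes 1/12.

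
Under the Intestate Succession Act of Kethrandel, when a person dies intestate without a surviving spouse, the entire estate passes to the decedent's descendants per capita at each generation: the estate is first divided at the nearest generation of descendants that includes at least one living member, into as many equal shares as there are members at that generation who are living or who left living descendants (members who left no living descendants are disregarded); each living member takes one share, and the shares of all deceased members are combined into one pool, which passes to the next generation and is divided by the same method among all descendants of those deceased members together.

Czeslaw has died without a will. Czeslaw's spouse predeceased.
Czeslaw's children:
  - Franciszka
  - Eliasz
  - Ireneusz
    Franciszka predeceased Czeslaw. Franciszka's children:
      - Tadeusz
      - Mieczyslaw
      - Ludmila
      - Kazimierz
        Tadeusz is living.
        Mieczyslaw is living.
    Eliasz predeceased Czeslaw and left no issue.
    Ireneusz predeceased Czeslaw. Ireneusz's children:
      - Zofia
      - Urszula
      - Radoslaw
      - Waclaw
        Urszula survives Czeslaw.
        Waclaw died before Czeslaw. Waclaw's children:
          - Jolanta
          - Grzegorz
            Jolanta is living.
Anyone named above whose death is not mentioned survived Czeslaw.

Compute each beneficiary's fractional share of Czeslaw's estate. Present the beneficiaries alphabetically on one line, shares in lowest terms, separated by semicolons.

Grzegorz 1/16; Jolanta 1/16; Kazimierz 1/8; Ludmila 1/8; Mieczyslaw 1/8; Radoslaw 1/8; Tadeusz 1/8; Urszula 1/8; Zofia 1/8

There is no surviving spouse, so the entire estate passes to Czeslaw's descendants per capita at each generation.
No one at generation 1 (Franciszka, Ireneusz) is living; moving to the next generation.
At generation 2 (Tadeusz, Mieczyslaw, Ludmila, Kazimierz, Zofia, Urszula, Radoslaw, Waclaw) there are 8 shares of (1)/8 = 1/8 each.
Living: Tadeusz, Mieczyslaw, Ludmila, Kazimierz, Zofia, Urszula, and Radoslaw — each takes 1/8.
Deceased: Waclaw. That 1/8 share is carried to generation 3.
At generation 3 (Jolanta, Grzegorz) there are 2 shares of (1/8)/2 = 1/16 each.
Living: Jolanta and Grzegorz — each takes 1/16.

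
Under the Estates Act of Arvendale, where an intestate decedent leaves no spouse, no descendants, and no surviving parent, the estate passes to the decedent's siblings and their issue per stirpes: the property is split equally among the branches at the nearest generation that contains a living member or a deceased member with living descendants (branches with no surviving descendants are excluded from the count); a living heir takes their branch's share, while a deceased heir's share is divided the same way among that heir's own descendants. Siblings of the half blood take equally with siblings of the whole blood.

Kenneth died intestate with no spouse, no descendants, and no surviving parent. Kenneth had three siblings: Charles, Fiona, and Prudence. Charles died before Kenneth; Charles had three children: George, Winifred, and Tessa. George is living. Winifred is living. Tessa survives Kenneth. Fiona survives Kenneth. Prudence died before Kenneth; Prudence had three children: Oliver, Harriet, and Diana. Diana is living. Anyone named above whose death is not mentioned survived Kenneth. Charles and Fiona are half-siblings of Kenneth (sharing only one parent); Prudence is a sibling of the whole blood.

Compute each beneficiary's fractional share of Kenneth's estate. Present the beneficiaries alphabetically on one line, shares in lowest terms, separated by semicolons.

No spouse, descendants, or parent survives, so the estate passes to Kenneth's siblings per stirpes.
Half-blood and whole-blood siblings take equally under the stated rule.
The estate is divided into 3 equal shares of 1/3 among Charles, Fiona, Prudence.
Charles predeceased; the 1/3 allotted to Charles's branch passes to Charles's issue by representation.
The 1/3 is divided into 3 equal shares of 1/9 among George, Winifred, Tessa.
George is living and takes 1/9.
Winifred is living and takes 1/9.
Tessa is living and takes 1/9.
Fiona is living and takes 1/3.
Prudence predeceased; the 1/3 allotted to Prudence's branch passes to Prudence's issue by representation.
The 1/3 is divided into 3 equal shares of 1/9 among Oliver, Harriet, Diana.
Oliver is living and takes 1/9.
Harriet is living and takes 1/9.
Diana is living and takes 1/9.

Diana 1/9; Fiona 1/3; George 1/9; Harriet 1/9; Oliver 1/9; Tessa 1/9; Winifred 1/9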